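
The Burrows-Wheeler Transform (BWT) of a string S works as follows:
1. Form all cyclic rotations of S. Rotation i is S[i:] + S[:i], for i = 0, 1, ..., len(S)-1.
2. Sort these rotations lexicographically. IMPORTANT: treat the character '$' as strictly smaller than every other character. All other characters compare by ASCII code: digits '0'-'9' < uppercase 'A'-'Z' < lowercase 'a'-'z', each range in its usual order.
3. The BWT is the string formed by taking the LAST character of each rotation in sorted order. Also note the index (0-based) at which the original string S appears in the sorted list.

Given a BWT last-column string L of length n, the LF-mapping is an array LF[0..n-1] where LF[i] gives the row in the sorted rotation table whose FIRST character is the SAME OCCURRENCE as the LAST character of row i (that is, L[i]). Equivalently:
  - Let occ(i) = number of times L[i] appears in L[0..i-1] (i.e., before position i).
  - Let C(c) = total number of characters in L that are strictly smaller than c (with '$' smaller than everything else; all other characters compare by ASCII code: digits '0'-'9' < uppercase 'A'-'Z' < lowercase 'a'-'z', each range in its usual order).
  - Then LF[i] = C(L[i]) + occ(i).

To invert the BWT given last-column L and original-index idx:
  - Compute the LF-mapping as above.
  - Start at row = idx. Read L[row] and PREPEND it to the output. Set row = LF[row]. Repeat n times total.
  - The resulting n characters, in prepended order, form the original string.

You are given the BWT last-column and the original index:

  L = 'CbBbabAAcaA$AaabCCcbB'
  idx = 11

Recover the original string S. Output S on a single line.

Answer: aCbbAaAaabABcbcCbBAC$

Derivation:
LF mapping: 7 14 5 15 10 16 1 2 19 11 3 0 4 12 13 17 8 9 20 18 6
Walk LF starting at row 11, prepending L[row]:
  step 1: row=11, L[11]='$', prepend. Next row=LF[11]=0
  step 2: row=0, L[0]='C', prepend. Next row=LF[0]=7
  step 3: row=7, L[7]='A', prepend. Next row=LF[7]=2
  step 4: row=2, L[2]='B', prepend. Next row=LF[2]=5
  step 5: row=5, L[5]='b', prepend. Next row=LF[5]=16
  step 6: row=16, L[16]='C', prepend. Next row=LF[16]=8
  step 7: row=8, L[8]='c', prepend. Next row=LF[8]=19
  step 8: row=19, L[19]='b', prepend. Next row=LF[19]=18
  step 9: row=18, L[18]='c', prepend. Next row=LF[18]=20
  step 10: row=20, L[20]='B', prepend. Next row=LF[20]=6
  step 11: row=6, L[6]='A', prepend. Next row=LF[6]=1
  step 12: row=1, L[1]='b', prepend. Next row=LF[1]=14
  step 13: row=14, L[14]='a', prepend. Next row=LF[14]=13
  step 14: row=13, L[13]='a', prepend. Next row=LF[13]=12
  step 15: row=12, L[12]='A', prepend. Next row=LF[12]=4
  step 16: row=4, L[4]='a', prepend. Next row=LF[4]=10
  step 17: row=10, L[10]='A', prepend. Next row=LF[10]=3
  step 18: row=3, L[3]='b', prepend. Next row=LF[3]=15
  step 19: row=15, L[15]='b', prepend. Next row=LF[15]=17
  step 20: row=17, L[17]='C', prepend. Next row=LF[17]=9
  step 21: row=9, L[9]='a', prepend. Next row=LF[9]=11
Reversed output: aCbbAaAaabABcbcCbBAC$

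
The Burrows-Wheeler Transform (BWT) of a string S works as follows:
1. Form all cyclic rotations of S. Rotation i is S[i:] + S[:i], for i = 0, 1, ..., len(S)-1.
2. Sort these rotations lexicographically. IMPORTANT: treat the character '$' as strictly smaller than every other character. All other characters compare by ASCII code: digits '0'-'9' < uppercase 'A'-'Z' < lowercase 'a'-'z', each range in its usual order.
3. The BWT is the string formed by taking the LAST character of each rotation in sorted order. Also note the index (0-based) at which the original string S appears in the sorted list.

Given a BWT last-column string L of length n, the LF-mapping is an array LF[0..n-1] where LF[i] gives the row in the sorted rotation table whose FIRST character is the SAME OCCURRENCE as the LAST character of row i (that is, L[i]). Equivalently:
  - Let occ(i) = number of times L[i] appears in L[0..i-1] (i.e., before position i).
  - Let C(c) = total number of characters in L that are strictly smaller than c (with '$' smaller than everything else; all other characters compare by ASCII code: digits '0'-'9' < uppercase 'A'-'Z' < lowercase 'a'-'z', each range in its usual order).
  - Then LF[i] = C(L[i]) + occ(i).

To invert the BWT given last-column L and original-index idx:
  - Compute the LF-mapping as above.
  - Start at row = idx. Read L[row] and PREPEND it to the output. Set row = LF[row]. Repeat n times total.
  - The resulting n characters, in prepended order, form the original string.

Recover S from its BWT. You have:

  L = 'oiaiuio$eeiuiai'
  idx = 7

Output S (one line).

LF mapping: 11 5 1 6 13 7 12 0 3 4 8 14 9 2 10
Walk LF starting at row 7, prepending L[row]:
  step 1: row=7, L[7]='$', prepend. Next row=LF[7]=0
  step 2: row=0, L[0]='o', prepend. Next row=LF[0]=11
  step 3: row=11, L[11]='u', prepend. Next row=LF[11]=14
  step 4: row=14, L[14]='i', prepend. Next row=LF[14]=10
  step 5: row=10, L[10]='i', prepend. Next row=LF[10]=8
  step 6: row=8, L[8]='e', prepend. Next row=LF[8]=3
  step 7: row=3, L[3]='i', prepend. Next row=LF[3]=6
  step 8: row=6, L[6]='o', prepend. Next row=LF[6]=12
  step 9: row=12, L[12]='i', prepend. Next row=LF[12]=9
  step 10: row=9, L[9]='e', prepend. Next row=LF[9]=4
  step 11: row=4, L[4]='u', prepend. Next row=LF[4]=13
  step 12: row=13, L[13]='a', prepend. Next row=LF[13]=2
  step 13: row=2, L[2]='a', prepend. Next row=LF[2]=1
  step 14: row=1, L[1]='i', prepend. Next row=LF[1]=5
  step 15: row=5, L[5]='i', prepend. Next row=LF[5]=7
Reversed output: iiaaueioieiiuo$

Answer: iiaaueioieiiuo$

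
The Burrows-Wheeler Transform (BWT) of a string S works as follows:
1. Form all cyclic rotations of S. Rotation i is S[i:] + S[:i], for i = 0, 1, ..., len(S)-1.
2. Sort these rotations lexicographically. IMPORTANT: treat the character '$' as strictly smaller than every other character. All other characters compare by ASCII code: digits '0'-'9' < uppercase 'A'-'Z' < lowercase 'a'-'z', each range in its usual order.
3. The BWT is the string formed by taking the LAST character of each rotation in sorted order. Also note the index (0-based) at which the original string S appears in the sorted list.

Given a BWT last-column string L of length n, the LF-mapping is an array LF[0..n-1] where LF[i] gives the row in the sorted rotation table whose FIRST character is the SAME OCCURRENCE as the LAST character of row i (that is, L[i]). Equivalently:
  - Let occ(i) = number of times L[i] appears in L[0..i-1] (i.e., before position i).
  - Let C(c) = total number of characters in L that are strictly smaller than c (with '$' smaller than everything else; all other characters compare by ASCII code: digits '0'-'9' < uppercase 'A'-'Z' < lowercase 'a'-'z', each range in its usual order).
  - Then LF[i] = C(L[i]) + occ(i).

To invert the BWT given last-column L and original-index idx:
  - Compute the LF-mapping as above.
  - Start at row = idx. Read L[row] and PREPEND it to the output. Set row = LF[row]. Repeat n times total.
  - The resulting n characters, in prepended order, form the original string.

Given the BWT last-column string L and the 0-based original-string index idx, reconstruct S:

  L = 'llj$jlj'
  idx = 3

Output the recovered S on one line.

Answer: jlljjl$

Derivation:
LF mapping: 4 5 1 0 2 6 3
Walk LF starting at row 3, prepending L[row]:
  step 1: row=3, L[3]='$', prepend. Next row=LF[3]=0
  step 2: row=0, L[0]='l', prepend. Next row=LF[0]=4
  step 3: row=4, L[4]='j', prepend. Next row=LF[4]=2
  step 4: row=2, L[2]='j', prepend. Next row=LF[2]=1
  step 5: row=1, L[1]='l', prepend. Next row=LF[1]=5
  step 6: row=5, L[5]='l', prepend. Next row=LF[5]=6
  step 7: row=6, L[6]='j', prepend. Next row=LF[6]=3
Reversed output: jlljjl$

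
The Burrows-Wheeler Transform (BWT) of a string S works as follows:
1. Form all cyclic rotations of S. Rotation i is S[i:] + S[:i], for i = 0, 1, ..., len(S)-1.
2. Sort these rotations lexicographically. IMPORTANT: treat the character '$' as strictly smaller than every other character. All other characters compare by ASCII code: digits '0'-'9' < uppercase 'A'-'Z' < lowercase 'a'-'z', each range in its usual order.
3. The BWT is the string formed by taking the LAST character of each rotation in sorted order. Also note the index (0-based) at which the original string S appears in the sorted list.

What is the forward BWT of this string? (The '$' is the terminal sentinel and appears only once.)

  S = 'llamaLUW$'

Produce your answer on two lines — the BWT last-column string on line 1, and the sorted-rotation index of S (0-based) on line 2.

All 9 rotations (rotation i = S[i:]+S[:i]):
  rot[0] = llamaLUW$
  rot[1] = lamaLUW$l
  rot[2] = amaLUW$ll
  rot[3] = maLUW$lla
  rot[4] = aLUW$llam
  rot[5] = LUW$llama
  rot[6] = UW$llamaL
  rot[7] = W$llamaLU
  rot[8] = $llamaLUW
Sorted (with $ < everything):
  sorted[0] = $llamaLUW  (last char: 'W')
  sorted[1] = LUW$llama  (last char: 'a')
  sorted[2] = UW$llamaL  (last char: 'L')
  sorted[3] = W$llamaLU  (last char: 'U')
  sorted[4] = aLUW$llam  (last char: 'm')
  sorted[5] = amaLUW$ll  (last char: 'l')
  sorted[6] = lamaLUW$l  (last char: 'l')
  sorted[7] = llamaLUW$  (last char: '$')
  sorted[8] = maLUW$lla  (last char: 'a')
Last column: WaLUmll$a
Original string S is at sorted index 7

Answer: WaLUmll$a
7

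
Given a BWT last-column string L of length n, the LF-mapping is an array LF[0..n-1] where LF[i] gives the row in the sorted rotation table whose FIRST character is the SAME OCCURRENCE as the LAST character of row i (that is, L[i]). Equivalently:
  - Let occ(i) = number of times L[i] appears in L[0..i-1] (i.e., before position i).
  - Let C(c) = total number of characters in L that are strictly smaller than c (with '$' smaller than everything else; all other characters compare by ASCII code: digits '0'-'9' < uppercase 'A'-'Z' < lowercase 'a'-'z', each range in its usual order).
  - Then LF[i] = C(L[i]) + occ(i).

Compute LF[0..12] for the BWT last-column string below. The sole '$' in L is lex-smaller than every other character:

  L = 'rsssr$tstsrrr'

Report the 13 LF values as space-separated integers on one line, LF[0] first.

Char counts: '$':1, 'r':5, 's':5, 't':2
C (first-col start): C('$')=0, C('r')=1, C('s')=6, C('t')=11
L[0]='r': occ=0, LF[0]=C('r')+0=1+0=1
L[1]='s': occ=0, LF[1]=C('s')+0=6+0=6
L[2]='s': occ=1, LF[2]=C('s')+1=6+1=7
L[3]='s': occ=2, LF[3]=C('s')+2=6+2=8
L[4]='r': occ=1, LF[4]=C('r')+1=1+1=2
L[5]='$': occ=0, LF[5]=C('$')+0=0+0=0
L[6]='t': occ=0, LF[6]=C('t')+0=11+0=11
L[7]='s': occ=3, LF[7]=C('s')+3=6+3=9
L[8]='t': occ=1, LF[8]=C('t')+1=11+1=12
L[9]='s': occ=4, LF[9]=C('s')+4=6+4=10
L[10]='r': occ=2, LF[10]=C('r')+2=1+2=3
L[11]='r': occ=3, LF[11]=C('r')+3=1+3=4
L[12]='r': occ=4, LF[12]=C('r')+4=1+4=5

Answer: 1 6 7 8 2 0 11 9 12 10 3 4 5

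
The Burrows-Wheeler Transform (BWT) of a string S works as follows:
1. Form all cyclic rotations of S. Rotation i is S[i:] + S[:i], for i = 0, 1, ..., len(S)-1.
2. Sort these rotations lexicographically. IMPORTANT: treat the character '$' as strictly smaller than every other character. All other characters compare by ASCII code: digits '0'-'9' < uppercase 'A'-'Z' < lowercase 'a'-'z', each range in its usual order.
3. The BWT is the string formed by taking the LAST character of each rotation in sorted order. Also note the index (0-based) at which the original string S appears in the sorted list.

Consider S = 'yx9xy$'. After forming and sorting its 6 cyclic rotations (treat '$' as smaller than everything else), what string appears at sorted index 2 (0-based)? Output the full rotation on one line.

Answer: x9xy$y

Derivation:
All 6 rotations (rotation i = S[i:]+S[:i]):
  rot[0] = yx9xy$
  rot[1] = x9xy$y
  rot[2] = 9xy$yx
  rot[3] = xy$yx9
  rot[4] = y$yx9x
  rot[5] = $yx9xy
Sorted (with $ < everything):
  sorted[0] = $yx9xy
  sorted[1] = 9xy$yx
  sorted[2] = x9xy$y
  sorted[3] = xy$yx9
  sorted[4] = y$yx9x
  sorted[5] = yx9xy$
sorted[2] = x9xy$y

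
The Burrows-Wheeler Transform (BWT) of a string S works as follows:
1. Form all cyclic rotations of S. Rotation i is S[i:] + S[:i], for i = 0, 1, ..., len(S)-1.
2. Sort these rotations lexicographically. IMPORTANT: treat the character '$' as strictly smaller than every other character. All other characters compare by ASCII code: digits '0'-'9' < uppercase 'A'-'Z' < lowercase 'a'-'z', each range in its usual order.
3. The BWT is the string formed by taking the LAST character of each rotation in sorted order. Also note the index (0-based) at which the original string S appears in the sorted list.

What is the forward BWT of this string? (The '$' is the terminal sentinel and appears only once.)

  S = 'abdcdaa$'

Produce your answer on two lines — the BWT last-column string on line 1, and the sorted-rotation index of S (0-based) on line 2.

All 8 rotations (rotation i = S[i:]+S[:i]):
  rot[0] = abdcdaa$
  rot[1] = bdcdaa$a
  rot[2] = dcdaa$ab
  rot[3] = cdaa$abd
  rot[4] = daa$abdc
  rot[5] = aa$abdcd
  rot[6] = a$abdcda
  rot[7] = $abdcdaa
Sorted (with $ < everything):
  sorted[0] = $abdcdaa  (last char: 'a')
  sorted[1] = a$abdcda  (last char: 'a')
  sorted[2] = aa$abdcd  (last char: 'd')
  sorted[3] = abdcdaa$  (last char: '$')
  sorted[4] = bdcdaa$a  (last char: 'a')
  sorted[5] = cdaa$abd  (last char: 'd')
  sorted[6] = daa$abdc  (last char: 'c')
  sorted[7] = dcdaa$ab  (last char: 'b')
Last column: aad$adcb
Original string S is at sorted index 3

Answer: aad$adcb
3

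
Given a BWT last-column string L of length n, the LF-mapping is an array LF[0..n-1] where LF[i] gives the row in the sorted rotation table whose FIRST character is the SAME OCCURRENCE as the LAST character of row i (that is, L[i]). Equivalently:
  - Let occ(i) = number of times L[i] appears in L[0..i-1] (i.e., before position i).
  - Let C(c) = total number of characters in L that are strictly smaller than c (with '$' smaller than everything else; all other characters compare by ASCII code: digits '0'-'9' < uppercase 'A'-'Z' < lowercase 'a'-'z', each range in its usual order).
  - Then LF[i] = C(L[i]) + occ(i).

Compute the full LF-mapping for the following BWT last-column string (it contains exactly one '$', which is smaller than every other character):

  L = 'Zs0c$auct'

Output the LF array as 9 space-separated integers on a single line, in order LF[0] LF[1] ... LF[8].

Char counts: '$':1, '0':1, 'Z':1, 'a':1, 'c':2, 's':1, 't':1, 'u':1
C (first-col start): C('$')=0, C('0')=1, C('Z')=2, C('a')=3, C('c')=4, C('s')=6, C('t')=7, C('u')=8
L[0]='Z': occ=0, LF[0]=C('Z')+0=2+0=2
L[1]='s': occ=0, LF[1]=C('s')+0=6+0=6
L[2]='0': occ=0, LF[2]=C('0')+0=1+0=1
L[3]='c': occ=0, LF[3]=C('c')+0=4+0=4
L[4]='$': occ=0, LF[4]=C('$')+0=0+0=0
L[5]='a': occ=0, LF[5]=C('a')+0=3+0=3
L[6]='u': occ=0, LF[6]=C('u')+0=8+0=8
L[7]='c': occ=1, LF[7]=C('c')+1=4+1=5
L[8]='t': occ=0, LF[8]=C('t')+0=7+0=7

Answer: 2 6 1 4 0 3 8 5 7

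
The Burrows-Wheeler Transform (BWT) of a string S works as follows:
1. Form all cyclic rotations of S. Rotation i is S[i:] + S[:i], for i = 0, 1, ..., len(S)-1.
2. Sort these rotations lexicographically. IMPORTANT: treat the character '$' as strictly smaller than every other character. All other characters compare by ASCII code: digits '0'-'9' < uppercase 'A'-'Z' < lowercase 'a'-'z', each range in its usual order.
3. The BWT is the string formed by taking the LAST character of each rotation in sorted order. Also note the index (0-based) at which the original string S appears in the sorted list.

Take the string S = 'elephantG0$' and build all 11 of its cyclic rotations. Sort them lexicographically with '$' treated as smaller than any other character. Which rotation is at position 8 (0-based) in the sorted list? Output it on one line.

All 11 rotations (rotation i = S[i:]+S[:i]):
  rot[0] = elephantG0$
  rot[1] = lephantG0$e
  rot[2] = ephantG0$el
  rot[3] = phantG0$ele
  rot[4] = hantG0$elep
  rot[5] = antG0$eleph
  rot[6] = ntG0$elepha
  rot[7] = tG0$elephan
  rot[8] = G0$elephant
  rot[9] = 0$elephantG
  rot[10] = $elephantG0
Sorted (with $ < everything):
  sorted[0] = $elephantG0
  sorted[1] = 0$elephantG
  sorted[2] = G0$elephant
  sorted[3] = antG0$eleph
  sorted[4] = elephantG0$
  sorted[5] = ephantG0$el
  sorted[6] = hantG0$elep
  sorted[7] = lephantG0$e
  sorted[8] = ntG0$elepha
  sorted[9] = phantG0$ele
  sorted[10] = tG0$elephan
sorted[8] = ntG0$elepha

Answer: ntG0$elepha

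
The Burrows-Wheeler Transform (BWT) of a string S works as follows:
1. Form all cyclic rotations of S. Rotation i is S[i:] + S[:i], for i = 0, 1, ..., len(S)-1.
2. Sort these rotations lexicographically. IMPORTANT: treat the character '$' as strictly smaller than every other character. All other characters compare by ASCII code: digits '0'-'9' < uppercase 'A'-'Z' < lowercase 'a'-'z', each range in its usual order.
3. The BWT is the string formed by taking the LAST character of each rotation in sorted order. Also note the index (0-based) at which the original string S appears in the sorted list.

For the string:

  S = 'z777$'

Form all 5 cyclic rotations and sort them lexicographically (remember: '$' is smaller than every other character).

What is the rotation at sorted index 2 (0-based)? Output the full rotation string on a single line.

Answer: 77$z7

Derivation:
All 5 rotations (rotation i = S[i:]+S[:i]):
  rot[0] = z777$
  rot[1] = 777$z
  rot[2] = 77$z7
  rot[3] = 7$z77
  rot[4] = $z777
Sorted (with $ < everything):
  sorted[0] = $z777
  sorted[1] = 7$z77
  sorted[2] = 77$z7
  sorted[3] = 777$z
  sorted[4] = z777$
sorted[2] = 77$z7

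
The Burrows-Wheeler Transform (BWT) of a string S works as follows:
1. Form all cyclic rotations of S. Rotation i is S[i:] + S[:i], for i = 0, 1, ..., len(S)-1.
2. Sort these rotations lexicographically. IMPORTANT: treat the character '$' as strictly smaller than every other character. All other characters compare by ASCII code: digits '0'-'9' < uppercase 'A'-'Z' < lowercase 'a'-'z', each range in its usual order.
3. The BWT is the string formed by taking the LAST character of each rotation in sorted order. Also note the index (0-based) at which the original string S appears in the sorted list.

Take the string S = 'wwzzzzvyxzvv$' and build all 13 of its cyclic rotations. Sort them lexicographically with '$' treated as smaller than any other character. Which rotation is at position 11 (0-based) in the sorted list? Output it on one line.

All 13 rotations (rotation i = S[i:]+S[:i]):
  rot[0] = wwzzzzvyxzvv$
  rot[1] = wzzzzvyxzvv$w
  rot[2] = zzzzvyxzvv$ww
  rot[3] = zzzvyxzvv$wwz
  rot[4] = zzvyxzvv$wwzz
  rot[5] = zvyxzvv$wwzzz
  rot[6] = vyxzvv$wwzzzz
  rot[7] = yxzvv$wwzzzzv
  rot[8] = xzvv$wwzzzzvy
  rot[9] = zvv$wwzzzzvyx
  rot[10] = vv$wwzzzzvyxz
  rot[11] = v$wwzzzzvyxzv
  rot[12] = $wwzzzzvyxzvv
Sorted (with $ < everything):
  sorted[0] = $wwzzzzvyxzvv
  sorted[1] = v$wwzzzzvyxzv
  sorted[2] = vv$wwzzzzvyxz
  sorted[3] = vyxzvv$wwzzzz
  sorted[4] = wwzzzzvyxzvv$
  sorted[5] = wzzzzvyxzvv$w
  sorted[6] = xzvv$wwzzzzvy
  sorted[7] = yxzvv$wwzzzzv
  sorted[8] = zvv$wwzzzzvyx
  sorted[9] = zvyxzvv$wwzzz
  sorted[10] = zzvyxzvv$wwzz
  sorted[11] = zzzvyxzvv$wwz
  sorted[12] = zzzzvyxzvv$ww
sorted[11] = zzzvyxzvv$wwz

Answer: zzzvyxzvv$wwz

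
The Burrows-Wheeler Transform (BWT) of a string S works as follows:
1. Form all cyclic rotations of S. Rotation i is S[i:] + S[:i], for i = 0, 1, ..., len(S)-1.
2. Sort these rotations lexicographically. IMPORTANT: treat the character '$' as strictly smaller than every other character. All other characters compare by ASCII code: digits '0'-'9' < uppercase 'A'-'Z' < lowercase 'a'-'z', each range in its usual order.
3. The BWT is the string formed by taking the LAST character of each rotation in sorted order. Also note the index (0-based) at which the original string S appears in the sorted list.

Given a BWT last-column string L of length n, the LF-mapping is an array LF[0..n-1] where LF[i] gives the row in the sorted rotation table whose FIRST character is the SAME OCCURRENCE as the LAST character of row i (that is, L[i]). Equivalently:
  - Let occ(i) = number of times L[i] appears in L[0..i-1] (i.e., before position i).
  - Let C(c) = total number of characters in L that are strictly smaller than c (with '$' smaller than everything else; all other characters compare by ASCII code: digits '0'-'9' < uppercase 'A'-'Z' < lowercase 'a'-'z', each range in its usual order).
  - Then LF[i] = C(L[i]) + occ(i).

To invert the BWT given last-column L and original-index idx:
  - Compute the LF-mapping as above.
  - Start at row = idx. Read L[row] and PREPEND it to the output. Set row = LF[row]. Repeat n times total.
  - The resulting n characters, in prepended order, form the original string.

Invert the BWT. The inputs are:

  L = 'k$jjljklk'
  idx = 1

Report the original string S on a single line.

LF mapping: 4 0 1 2 7 3 5 8 6
Walk LF starting at row 1, prepending L[row]:
  step 1: row=1, L[1]='$', prepend. Next row=LF[1]=0
  step 2: row=0, L[0]='k', prepend. Next row=LF[0]=4
  step 3: row=4, L[4]='l', prepend. Next row=LF[4]=7
  step 4: row=7, L[7]='l', prepend. Next row=LF[7]=8
  step 5: row=8, L[8]='k', prepend. Next row=LF[8]=6
  step 6: row=6, L[6]='k', prepend. Next row=LF[6]=5
  step 7: row=5, L[5]='j', prepend. Next row=LF[5]=3
  step 8: row=3, L[3]='j', prepend. Next row=LF[3]=2
  step 9: row=2, L[2]='j', prepend. Next row=LF[2]=1
Reversed output: jjjkkllk$

Answer: jjjkkllk$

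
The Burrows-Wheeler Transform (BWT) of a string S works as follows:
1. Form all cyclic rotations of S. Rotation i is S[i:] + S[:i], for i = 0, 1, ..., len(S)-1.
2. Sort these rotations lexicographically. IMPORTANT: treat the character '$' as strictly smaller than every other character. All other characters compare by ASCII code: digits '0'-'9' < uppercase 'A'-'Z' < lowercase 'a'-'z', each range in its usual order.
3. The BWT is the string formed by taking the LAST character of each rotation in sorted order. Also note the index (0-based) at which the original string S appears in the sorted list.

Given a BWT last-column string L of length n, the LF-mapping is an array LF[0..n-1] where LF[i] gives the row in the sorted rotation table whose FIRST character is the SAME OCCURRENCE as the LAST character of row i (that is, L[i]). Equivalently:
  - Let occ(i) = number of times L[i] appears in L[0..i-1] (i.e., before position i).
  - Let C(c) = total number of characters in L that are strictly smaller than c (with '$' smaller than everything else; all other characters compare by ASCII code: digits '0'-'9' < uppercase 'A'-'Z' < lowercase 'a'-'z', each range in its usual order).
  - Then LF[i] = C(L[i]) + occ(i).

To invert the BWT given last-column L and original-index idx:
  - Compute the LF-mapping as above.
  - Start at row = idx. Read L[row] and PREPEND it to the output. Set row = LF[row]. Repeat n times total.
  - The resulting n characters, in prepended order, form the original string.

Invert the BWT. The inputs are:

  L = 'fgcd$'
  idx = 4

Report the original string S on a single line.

Answer: gcdf$

Derivation:
LF mapping: 3 4 1 2 0
Walk LF starting at row 4, prepending L[row]:
  step 1: row=4, L[4]='$', prepend. Next row=LF[4]=0
  step 2: row=0, L[0]='f', prepend. Next row=LF[0]=3
  step 3: row=3, L[3]='d', prepend. Next row=LF[3]=2
  step 4: row=2, L[2]='c', prepend. Next row=LF[2]=1
  step 5: row=1, L[1]='g', prepend. Next row=LF[1]=4
Reversed output: gcdf$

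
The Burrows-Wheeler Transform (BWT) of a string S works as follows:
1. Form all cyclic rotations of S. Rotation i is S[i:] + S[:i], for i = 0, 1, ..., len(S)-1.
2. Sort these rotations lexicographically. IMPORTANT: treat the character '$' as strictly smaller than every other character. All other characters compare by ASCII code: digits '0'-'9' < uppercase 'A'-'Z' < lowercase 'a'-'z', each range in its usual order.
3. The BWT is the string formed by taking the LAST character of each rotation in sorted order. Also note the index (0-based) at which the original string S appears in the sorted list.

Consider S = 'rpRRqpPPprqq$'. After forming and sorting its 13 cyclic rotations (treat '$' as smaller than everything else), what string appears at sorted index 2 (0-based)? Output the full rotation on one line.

All 13 rotations (rotation i = S[i:]+S[:i]):
  rot[0] = rpRRqpPPprqq$
  rot[1] = pRRqpPPprqq$r
  rot[2] = RRqpPPprqq$rp
  rot[3] = RqpPPprqq$rpR
  rot[4] = qpPPprqq$rpRR
  rot[5] = pPPprqq$rpRRq
  rot[6] = PPprqq$rpRRqp
  rot[7] = Pprqq$rpRRqpP
  rot[8] = prqq$rpRRqpPP
  rot[9] = rqq$rpRRqpPPp
  rot[10] = qq$rpRRqpPPpr
  rot[11] = q$rpRRqpPPprq
  rot[12] = $rpRRqpPPprqq
Sorted (with $ < everything):
  sorted[0] = $rpRRqpPPprqq
  sorted[1] = PPprqq$rpRRqp
  sorted[2] = Pprqq$rpRRqpP
  sorted[3] = RRqpPPprqq$rp
  sorted[4] = RqpPPprqq$rpR
  sorted[5] = pPPprqq$rpRRq
  sorted[6] = pRRqpPPprqq$r
  sorted[7] = prqq$rpRRqpPP
  sorted[8] = q$rpRRqpPPprq
  sorted[9] = qpPPprqq$rpRR
  sorted[10] = qq$rpRRqpPPpr
  sorted[11] = rpRRqpPPprqq$
  sorted[12] = rqq$rpRRqpPPp
sorted[2] = Pprqq$rpRRqpP

Answer: Pprqq$rpRRqpP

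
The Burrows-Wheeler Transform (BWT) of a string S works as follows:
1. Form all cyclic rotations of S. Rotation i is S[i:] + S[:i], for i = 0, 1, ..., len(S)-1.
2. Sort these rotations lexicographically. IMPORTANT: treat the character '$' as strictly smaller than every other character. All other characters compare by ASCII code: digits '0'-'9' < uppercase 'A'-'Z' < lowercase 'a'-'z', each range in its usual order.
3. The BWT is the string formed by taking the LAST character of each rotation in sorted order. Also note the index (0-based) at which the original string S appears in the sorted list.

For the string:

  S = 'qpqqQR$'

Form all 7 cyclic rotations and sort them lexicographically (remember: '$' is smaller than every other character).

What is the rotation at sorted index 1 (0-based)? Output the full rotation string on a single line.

All 7 rotations (rotation i = S[i:]+S[:i]):
  rot[0] = qpqqQR$
  rot[1] = pqqQR$q
  rot[2] = qqQR$qp
  rot[3] = qQR$qpq
  rot[4] = QR$qpqq
  rot[5] = R$qpqqQ
  rot[6] = $qpqqQR
Sorted (with $ < everything):
  sorted[0] = $qpqqQR
  sorted[1] = QR$qpqq
  sorted[2] = R$qpqqQ
  sorted[3] = pqqQR$q
  sorted[4] = qQR$qpq
  sorted[5] = qpqqQR$
  sorted[6] = qqQR$qp
sorted[1] = QR$qpqq

Answer: QR$qpqq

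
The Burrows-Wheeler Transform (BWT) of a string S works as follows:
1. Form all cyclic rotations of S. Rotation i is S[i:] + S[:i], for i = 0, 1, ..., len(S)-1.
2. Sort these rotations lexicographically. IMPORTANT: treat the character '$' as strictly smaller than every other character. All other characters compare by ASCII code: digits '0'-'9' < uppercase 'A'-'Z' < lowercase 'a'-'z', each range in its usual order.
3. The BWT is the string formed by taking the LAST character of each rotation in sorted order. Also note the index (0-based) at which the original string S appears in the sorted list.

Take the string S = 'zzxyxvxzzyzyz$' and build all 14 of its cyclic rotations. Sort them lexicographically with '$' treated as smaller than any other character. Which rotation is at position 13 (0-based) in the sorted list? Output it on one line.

Answer: zzyzyz$zzxyxvx

Derivation:
All 14 rotations (rotation i = S[i:]+S[:i]):
  rot[0] = zzxyxvxzzyzyz$
  rot[1] = zxyxvxzzyzyz$z
  rot[2] = xyxvxzzyzyz$zz
  rot[3] = yxvxzzyzyz$zzx
  rot[4] = xvxzzyzyz$zzxy
  rot[5] = vxzzyzyz$zzxyx
  rot[6] = xzzyzyz$zzxyxv
  rot[7] = zzyzyz$zzxyxvx
  rot[8] = zyzyz$zzxyxvxz
  rot[9] = yzyz$zzxyxvxzz
  rot[10] = zyz$zzxyxvxzzy
  rot[11] = yz$zzxyxvxzzyz
  rot[12] = z$zzxyxvxzzyzy
  rot[13] = $zzxyxvxzzyzyz
Sorted (with $ < everything):
  sorted[0] = $zzxyxvxzzyzyz
  sorted[1] = vxzzyzyz$zzxyx
  sorted[2] = xvxzzyzyz$zzxy
  sorted[3] = xyxvxzzyzyz$zz
  sorted[4] = xzzyzyz$zzxyxv
  sorted[5] = yxvxzzyzyz$zzx
  sorted[6] = yz$zzxyxvxzzyz
  sorted[7] = yzyz$zzxyxvxzz
  sorted[8] = z$zzxyxvxzzyzy
  sorted[9] = zxyxvxzzyzyz$z
  sorted[10] = zyz$zzxyxvxzzy
  sorted[11] = zyzyz$zzxyxvxz
  sorted[12] = zzxyxvxzzyzyz$
  sorted[13] = zzyzyz$zzxyxvx
sorted[13] = zzyzyz$zzxyxvx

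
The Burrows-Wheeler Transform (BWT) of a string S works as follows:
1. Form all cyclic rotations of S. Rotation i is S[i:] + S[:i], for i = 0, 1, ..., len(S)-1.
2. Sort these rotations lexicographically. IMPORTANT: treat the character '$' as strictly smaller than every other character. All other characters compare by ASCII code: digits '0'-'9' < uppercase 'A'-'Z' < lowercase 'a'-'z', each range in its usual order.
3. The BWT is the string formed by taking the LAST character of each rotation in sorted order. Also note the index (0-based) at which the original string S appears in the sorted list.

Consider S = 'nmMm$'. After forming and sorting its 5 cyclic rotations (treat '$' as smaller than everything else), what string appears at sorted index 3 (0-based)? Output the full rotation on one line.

All 5 rotations (rotation i = S[i:]+S[:i]):
  rot[0] = nmMm$
  rot[1] = mMm$n
  rot[2] = Mm$nm
  rot[3] = m$nmM
  rot[4] = $nmMm
Sorted (with $ < everything):
  sorted[0] = $nmMm
  sorted[1] = Mm$nm
  sorted[2] = m$nmM
  sorted[3] = mMm$n
  sorted[4] = nmMm$
sorted[3] = mMm$n

Answer: mMm$n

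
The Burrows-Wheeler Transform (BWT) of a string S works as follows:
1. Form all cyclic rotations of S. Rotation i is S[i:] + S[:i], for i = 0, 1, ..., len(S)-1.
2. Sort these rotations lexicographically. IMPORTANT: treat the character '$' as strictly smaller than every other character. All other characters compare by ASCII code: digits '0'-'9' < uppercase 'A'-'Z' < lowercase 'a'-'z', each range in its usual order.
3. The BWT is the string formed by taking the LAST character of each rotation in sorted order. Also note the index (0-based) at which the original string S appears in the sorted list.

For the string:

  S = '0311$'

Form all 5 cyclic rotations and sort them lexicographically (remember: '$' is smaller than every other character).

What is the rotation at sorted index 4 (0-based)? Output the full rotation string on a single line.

Answer: 311$0

Derivation:
All 5 rotations (rotation i = S[i:]+S[:i]):
  rot[0] = 0311$
  rot[1] = 311$0
  rot[2] = 11$03
  rot[3] = 1$031
  rot[4] = $0311
Sorted (with $ < everything):
  sorted[0] = $0311
  sorted[1] = 0311$
  sorted[2] = 1$031
  sorted[3] = 11$03
  sorted[4] = 311$0
sorted[4] = 311$0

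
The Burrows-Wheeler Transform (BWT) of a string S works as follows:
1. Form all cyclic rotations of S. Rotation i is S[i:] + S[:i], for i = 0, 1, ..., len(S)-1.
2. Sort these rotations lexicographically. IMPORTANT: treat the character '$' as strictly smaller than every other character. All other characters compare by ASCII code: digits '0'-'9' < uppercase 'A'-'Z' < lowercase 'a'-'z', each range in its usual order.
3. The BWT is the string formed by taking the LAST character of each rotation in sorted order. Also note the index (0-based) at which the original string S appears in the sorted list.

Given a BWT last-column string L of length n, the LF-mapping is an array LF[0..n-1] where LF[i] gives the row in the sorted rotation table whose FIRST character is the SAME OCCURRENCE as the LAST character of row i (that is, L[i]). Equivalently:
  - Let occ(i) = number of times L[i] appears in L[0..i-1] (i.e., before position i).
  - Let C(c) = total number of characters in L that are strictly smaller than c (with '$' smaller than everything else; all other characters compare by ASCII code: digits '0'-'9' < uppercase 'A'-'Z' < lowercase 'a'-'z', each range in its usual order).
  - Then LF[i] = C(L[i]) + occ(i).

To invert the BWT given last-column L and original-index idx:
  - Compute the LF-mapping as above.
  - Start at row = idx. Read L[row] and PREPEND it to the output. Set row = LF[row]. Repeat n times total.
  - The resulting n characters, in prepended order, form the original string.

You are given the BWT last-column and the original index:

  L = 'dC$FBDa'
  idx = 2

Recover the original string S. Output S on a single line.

Answer: CBFDad$

Derivation:
LF mapping: 6 2 0 4 1 3 5
Walk LF starting at row 2, prepending L[row]:
  step 1: row=2, L[2]='$', prepend. Next row=LF[2]=0
  step 2: row=0, L[0]='d', prepend. Next row=LF[0]=6
  step 3: row=6, L[6]='a', prepend. Next row=LF[6]=5
  step 4: row=5, L[5]='D', prepend. Next row=LF[5]=3
  step 5: row=3, L[3]='F', prepend. Next row=LF[3]=4
  step 6: row=4, L[4]='B', prepend. Next row=LF[4]=1
  step 7: row=1, L[1]='C', prepend. Next row=LF[1]=2
Reversed output: CBFDad$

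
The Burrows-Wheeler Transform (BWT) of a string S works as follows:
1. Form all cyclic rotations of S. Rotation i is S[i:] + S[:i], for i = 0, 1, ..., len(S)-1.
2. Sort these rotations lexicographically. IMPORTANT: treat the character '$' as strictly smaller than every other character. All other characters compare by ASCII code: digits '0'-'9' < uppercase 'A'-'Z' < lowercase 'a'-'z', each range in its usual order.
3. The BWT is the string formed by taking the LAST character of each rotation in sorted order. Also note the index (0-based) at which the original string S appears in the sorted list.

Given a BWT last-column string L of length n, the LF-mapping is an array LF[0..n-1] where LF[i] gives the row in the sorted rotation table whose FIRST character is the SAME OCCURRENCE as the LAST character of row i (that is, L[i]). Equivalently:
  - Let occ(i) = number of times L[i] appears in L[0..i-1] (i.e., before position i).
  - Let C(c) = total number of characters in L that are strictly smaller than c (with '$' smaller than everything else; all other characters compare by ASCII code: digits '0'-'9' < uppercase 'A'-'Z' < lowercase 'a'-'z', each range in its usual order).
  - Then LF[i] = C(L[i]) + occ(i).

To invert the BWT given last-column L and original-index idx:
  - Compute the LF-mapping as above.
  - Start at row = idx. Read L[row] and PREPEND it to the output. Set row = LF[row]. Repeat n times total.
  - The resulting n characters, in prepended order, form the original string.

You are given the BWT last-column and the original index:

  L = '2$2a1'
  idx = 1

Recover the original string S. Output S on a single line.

Answer: 1a22$

Derivation:
LF mapping: 2 0 3 4 1
Walk LF starting at row 1, prepending L[row]:
  step 1: row=1, L[1]='$', prepend. Next row=LF[1]=0
  step 2: row=0, L[0]='2', prepend. Next row=LF[0]=2
  step 3: row=2, L[2]='2', prepend. Next row=LF[2]=3
  step 4: row=3, L[3]='a', prepend. Next row=LF[3]=4
  step 5: row=4, L[4]='1', prepend. Next row=LF[4]=1
Reversed output: 1a22$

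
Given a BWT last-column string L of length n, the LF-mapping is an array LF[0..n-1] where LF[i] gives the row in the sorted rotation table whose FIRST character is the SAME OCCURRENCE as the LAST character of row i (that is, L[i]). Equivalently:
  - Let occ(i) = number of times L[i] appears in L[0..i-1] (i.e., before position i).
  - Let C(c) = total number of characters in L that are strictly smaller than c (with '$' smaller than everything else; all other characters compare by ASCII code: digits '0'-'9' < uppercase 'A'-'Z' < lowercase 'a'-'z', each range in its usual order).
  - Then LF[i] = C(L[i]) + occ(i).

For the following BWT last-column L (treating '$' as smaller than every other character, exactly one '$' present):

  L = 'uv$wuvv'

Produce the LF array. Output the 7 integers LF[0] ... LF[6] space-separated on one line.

Char counts: '$':1, 'u':2, 'v':3, 'w':1
C (first-col start): C('$')=0, C('u')=1, C('v')=3, C('w')=6
L[0]='u': occ=0, LF[0]=C('u')+0=1+0=1
L[1]='v': occ=0, LF[1]=C('v')+0=3+0=3
L[2]='$': occ=0, LF[2]=C('$')+0=0+0=0
L[3]='w': occ=0, LF[3]=C('w')+0=6+0=6
L[4]='u': occ=1, LF[4]=C('u')+1=1+1=2
L[5]='v': occ=1, LF[5]=C('v')+1=3+1=4
L[6]='v': occ=2, LF[6]=C('v')+2=3+2=5

Answer: 1 3 0 6 2 4 5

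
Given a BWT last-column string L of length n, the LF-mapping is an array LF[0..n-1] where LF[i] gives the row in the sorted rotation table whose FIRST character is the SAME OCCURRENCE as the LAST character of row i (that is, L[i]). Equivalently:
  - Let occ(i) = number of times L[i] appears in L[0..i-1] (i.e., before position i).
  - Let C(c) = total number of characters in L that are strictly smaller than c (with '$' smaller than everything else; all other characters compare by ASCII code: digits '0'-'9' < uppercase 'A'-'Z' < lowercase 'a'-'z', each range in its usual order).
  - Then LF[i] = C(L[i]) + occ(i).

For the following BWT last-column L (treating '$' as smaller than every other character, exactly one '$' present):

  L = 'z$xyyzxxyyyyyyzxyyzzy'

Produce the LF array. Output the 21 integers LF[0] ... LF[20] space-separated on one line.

Char counts: '$':1, 'x':4, 'y':11, 'z':5
C (first-col start): C('$')=0, C('x')=1, C('y')=5, C('z')=16
L[0]='z': occ=0, LF[0]=C('z')+0=16+0=16
L[1]='$': occ=0, LF[1]=C('$')+0=0+0=0
L[2]='x': occ=0, LF[2]=C('x')+0=1+0=1
L[3]='y': occ=0, LF[3]=C('y')+0=5+0=5
L[4]='y': occ=1, LF[4]=C('y')+1=5+1=6
L[5]='z': occ=1, LF[5]=C('z')+1=16+1=17
L[6]='x': occ=1, LF[6]=C('x')+1=1+1=2
L[7]='x': occ=2, LF[7]=C('x')+2=1+2=3
L[8]='y': occ=2, LF[8]=C('y')+2=5+2=7
L[9]='y': occ=3, LF[9]=C('y')+3=5+3=8
L[10]='y': occ=4, LF[10]=C('y')+4=5+4=9
L[11]='y': occ=5, LF[11]=C('y')+5=5+5=10
L[12]='y': occ=6, LF[12]=C('y')+6=5+6=11
L[13]='y': occ=7, LF[13]=C('y')+7=5+7=12
L[14]='z': occ=2, LF[14]=C('z')+2=16+2=18
L[15]='x': occ=3, LF[15]=C('x')+3=1+3=4
L[16]='y': occ=8, LF[16]=C('y')+8=5+8=13
L[17]='y': occ=9, LF[17]=C('y')+9=5+9=14
L[18]='z': occ=3, LF[18]=C('z')+3=16+3=19
L[19]='z': occ=4, LF[19]=C('z')+4=16+4=20
L[20]='y': occ=10, LF[20]=C('y')+10=5+10=15

Answer: 16 0 1 5 6 17 2 3 7 8 9 10 11 12 18 4 13 14 19 20 15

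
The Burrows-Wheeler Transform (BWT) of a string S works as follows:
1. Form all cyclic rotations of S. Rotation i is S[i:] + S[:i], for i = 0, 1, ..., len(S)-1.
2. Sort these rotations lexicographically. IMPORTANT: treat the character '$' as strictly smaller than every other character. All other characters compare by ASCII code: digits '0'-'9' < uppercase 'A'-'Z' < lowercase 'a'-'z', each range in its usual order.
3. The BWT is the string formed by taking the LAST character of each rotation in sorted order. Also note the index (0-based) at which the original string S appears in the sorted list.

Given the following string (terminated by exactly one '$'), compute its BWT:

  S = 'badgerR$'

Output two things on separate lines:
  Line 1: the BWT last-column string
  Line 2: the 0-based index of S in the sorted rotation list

Answer: Rrb$agde
3

Derivation:
All 8 rotations (rotation i = S[i:]+S[:i]):
  rot[0] = badgerR$
  rot[1] = adgerR$b
  rot[2] = dgerR$ba
  rot[3] = gerR$bad
  rot[4] = erR$badg
  rot[5] = rR$badge
  rot[6] = R$badger
  rot[7] = $badgerR
Sorted (with $ < everything):
  sorted[0] = $badgerR  (last char: 'R')
  sorted[1] = R$badger  (last char: 'r')
  sorted[2] = adgerR$b  (last char: 'b')
  sorted[3] = badgerR$  (last char: '$')
  sorted[4] = dgerR$ba  (last char: 'a')
  sorted[5] = erR$badg  (last char: 'g')
  sorted[6] = gerR$bad  (last char: 'd')
  sorted[7] = rR$badge  (last char: 'e')
Last column: Rrb$agde
Original string S is at sorted index 3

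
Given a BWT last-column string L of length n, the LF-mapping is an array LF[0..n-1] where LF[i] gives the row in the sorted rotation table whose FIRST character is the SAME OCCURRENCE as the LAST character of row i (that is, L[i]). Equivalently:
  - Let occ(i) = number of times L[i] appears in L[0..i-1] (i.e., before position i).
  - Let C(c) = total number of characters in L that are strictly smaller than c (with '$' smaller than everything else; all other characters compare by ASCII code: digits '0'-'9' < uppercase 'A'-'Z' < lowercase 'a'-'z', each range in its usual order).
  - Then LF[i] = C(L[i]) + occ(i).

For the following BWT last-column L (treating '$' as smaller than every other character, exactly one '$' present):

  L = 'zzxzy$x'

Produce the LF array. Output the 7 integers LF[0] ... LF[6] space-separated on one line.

Char counts: '$':1, 'x':2, 'y':1, 'z':3
C (first-col start): C('$')=0, C('x')=1, C('y')=3, C('z')=4
L[0]='z': occ=0, LF[0]=C('z')+0=4+0=4
L[1]='z': occ=1, LF[1]=C('z')+1=4+1=5
L[2]='x': occ=0, LF[2]=C('x')+0=1+0=1
L[3]='z': occ=2, LF[3]=C('z')+2=4+2=6
L[4]='y': occ=0, LF[4]=C('y')+0=3+0=3
L[5]='$': occ=0, LF[5]=C('$')+0=0+0=0
L[6]='x': occ=1, LF[6]=C('x')+1=1+1=2

Answer: 4 5 1 6 3 0 2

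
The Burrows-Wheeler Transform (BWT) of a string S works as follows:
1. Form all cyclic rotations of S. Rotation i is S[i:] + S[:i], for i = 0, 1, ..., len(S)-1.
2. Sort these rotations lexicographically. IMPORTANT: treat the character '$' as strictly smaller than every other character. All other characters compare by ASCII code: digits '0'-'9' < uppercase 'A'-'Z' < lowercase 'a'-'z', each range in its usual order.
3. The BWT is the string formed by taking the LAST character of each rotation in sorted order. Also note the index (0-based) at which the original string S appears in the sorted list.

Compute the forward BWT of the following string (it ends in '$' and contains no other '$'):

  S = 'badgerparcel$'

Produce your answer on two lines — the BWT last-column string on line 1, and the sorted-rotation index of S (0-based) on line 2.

All 13 rotations (rotation i = S[i:]+S[:i]):
  rot[0] = badgerparcel$
  rot[1] = adgerparcel$b
  rot[2] = dgerparcel$ba
  rot[3] = gerparcel$bad
  rot[4] = erparcel$badg
  rot[5] = rparcel$badge
  rot[6] = parcel$badger
  rot[7] = arcel$badgerp
  rot[8] = rcel$badgerpa
  rot[9] = cel$badgerpar
  rot[10] = el$badgerparc
  rot[11] = l$badgerparce
  rot[12] = $badgerparcel
Sorted (with $ < everything):
  sorted[0] = $badgerparcel  (last char: 'l')
  sorted[1] = adgerparcel$b  (last char: 'b')
  sorted[2] = arcel$badgerp  (last char: 'p')
  sorted[3] = badgerparcel$  (last char: '$')
  sorted[4] = cel$badgerpar  (last char: 'r')
  sorted[5] = dgerparcel$ba  (last char: 'a')
  sorted[6] = el$badgerparc  (last char: 'c')
  sorted[7] = erparcel$badg  (last char: 'g')
  sorted[8] = gerparcel$bad  (last char: 'd')
  sorted[9] = l$badgerparce  (last char: 'e')
  sorted[10] = parcel$badger  (last char: 'r')
  sorted[11] = rcel$badgerpa  (last char: 'a')
  sorted[12] = rparcel$badge  (last char: 'e')
Last column: lbp$racgderae
Original string S is at sorted index 3

Answer: lbp$racgderae
3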